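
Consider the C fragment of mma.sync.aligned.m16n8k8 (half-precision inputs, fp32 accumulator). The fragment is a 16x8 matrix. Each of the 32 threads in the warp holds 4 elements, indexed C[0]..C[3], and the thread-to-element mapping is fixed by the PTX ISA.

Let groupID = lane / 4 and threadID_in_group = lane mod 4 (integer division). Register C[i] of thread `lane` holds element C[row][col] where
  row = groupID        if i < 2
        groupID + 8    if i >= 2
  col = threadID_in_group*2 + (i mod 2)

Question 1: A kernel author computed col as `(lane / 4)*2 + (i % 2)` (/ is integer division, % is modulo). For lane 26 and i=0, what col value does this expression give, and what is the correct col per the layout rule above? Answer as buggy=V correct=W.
buggy=12 correct=4

`(lane / 4)*2 + (i % 2)`[26,0]=>12
lane 26=>26/4=6, 26 mod 4=2
i=0  r:6+0=>6  c:2·2+0=>4
col: 12 vs 4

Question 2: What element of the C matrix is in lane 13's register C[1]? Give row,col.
3,3

lane 13=>13/4=3, 13 mod 4=1
i=1  r:3+0=>3  c:2·1+1=>3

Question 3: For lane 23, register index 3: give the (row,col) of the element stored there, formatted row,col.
lane 23->23/4=5, 23 mod 4=3
i=3  r:5+8->13  c:2·3+1->7

13,7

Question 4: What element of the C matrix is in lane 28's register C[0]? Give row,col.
28: g=7,t=0
[0] (7+0,0*2+0) = (7,0)

7,0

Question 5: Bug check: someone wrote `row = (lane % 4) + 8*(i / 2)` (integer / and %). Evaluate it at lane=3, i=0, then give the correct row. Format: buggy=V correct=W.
buggy=3 correct=0

`(lane % 4) + 8*(i / 2)`[3,0]→3
lane 3→3/4=0, 3 mod 4=3
i=0  r:0+0→0  c:2·3+0→6
row: 3 vs 0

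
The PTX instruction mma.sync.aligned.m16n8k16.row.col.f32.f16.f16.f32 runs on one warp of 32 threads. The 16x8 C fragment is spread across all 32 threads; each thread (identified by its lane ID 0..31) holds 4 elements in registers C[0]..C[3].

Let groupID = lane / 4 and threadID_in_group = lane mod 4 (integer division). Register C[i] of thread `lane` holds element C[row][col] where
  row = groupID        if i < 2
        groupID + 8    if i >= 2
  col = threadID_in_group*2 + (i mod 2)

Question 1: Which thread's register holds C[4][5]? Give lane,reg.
r: 4->gid=4,r8=0  c: 5->tid=2,i&1=1
L=4*4+2=18  i=0*2+1=1

18,1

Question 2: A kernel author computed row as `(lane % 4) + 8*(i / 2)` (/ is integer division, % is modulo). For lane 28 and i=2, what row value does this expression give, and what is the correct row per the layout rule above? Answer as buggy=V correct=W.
buggy=8 correct=15

`(lane % 4) + 8*(i / 2)`[28,2]->8
L=28->gid=28>>2=7, tid=28&3=0
[2]->row 7+8=15  col 0·2+0=0
row: 8 vs 15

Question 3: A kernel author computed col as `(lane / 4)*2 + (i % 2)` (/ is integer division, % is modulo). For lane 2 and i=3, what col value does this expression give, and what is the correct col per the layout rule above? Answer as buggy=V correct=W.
buggy=1 correct=5

`(lane / 4)*2 + (i % 2)`[2,3]->1
2: gid=0,tid=2
[3] (0+8,2*2+1) = (8,5)
col: 1 vs 5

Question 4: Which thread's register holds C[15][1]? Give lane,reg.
r:15=>grp=7,rB=1  c:1=>tig=0,lo=1
L=7*4+0=28  i=1*2+1=3

28,3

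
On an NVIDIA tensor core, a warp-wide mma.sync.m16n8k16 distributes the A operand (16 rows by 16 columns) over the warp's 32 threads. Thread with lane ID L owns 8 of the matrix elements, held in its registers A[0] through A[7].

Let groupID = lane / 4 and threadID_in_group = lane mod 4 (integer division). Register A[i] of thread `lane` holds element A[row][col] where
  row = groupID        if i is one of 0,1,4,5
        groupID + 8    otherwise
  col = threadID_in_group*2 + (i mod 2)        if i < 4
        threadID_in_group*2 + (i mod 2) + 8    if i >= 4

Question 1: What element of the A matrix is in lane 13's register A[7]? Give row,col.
11,11

13: G=3,T=1
[7] (3+8,1*2+1+8) = (11,11)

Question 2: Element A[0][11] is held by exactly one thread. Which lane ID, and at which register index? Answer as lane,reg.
1,5

r=0->g=0,rb=0  c=11->cb=1,t=1,b0=1
L=0*4+1=1  i=1*4+0*2+1=5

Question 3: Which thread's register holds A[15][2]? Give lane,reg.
29,2

r: 15->gid=7,r8=1  c: 2->c8=0,tid=1,i&1=0
L=7*4+1=29  i=0*4+1*2+0=2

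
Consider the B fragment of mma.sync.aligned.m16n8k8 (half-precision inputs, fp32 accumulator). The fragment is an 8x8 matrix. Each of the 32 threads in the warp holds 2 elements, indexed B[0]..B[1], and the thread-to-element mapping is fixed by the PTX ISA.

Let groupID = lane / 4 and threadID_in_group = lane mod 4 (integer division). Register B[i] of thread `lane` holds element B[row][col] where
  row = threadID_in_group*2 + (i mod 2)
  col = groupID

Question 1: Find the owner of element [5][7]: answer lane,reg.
30,1

c=7->g=7  r=5->t=2,b0=1
L=7*4+2=30  i=1=1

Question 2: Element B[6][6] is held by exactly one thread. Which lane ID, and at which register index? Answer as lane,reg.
27,0

c: 6->gid=6  r: 6->tid=3,i&1=0
L=6*4+3=27  i=0=0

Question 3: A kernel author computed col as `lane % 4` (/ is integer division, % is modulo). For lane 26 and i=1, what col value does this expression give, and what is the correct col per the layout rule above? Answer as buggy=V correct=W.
`lane % 4`[26,1]->2
26: gid=6,tid=2
[1] (2*2+1,6) = (5,6)
col: 2 vs 6

buggy=2 correct=6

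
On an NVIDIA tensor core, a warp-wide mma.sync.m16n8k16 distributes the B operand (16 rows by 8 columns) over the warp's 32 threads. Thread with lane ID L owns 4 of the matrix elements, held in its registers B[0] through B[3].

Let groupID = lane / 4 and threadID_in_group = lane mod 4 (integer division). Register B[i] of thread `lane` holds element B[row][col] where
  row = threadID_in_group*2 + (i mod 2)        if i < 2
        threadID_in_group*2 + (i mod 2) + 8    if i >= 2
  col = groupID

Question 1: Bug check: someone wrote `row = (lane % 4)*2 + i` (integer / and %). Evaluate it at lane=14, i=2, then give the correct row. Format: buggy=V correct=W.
buggy=6 correct=12

`(lane % 4)*2 + i`[14,2]→6
14: G=3,T=2
[2] (2*2+0+8,3) = (12,3)
row: 6 vs 12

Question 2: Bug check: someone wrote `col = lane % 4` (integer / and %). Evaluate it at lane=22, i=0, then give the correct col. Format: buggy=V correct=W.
buggy=2 correct=5

`lane % 4`[22,0]=>2
L=22=>grp=22>>2=5, tig=22&3=2
[0]=>row 2·2+0+0=4  col grp=5
col: 2 vs 5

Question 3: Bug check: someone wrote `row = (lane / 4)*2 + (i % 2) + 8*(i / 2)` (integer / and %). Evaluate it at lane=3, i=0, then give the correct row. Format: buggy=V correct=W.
`(lane / 4)*2 + (i % 2) + 8*(i / 2)`[3,0]→0
lane 3→3/4=0, 3 mod 4=3
i=0  r:2·3+0+0→6  c:0
row: 0 vs 6

buggy=0 correct=6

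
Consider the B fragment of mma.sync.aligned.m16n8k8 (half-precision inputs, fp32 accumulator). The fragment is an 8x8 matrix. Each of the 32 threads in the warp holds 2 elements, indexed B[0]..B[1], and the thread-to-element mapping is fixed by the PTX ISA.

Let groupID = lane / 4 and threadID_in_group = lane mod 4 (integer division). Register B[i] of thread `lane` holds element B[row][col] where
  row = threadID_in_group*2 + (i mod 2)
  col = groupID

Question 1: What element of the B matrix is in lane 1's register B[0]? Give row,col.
2,0

1: g=0,t=1
[0] (1*2+0,0) = (2,0)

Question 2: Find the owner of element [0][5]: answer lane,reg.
20,0

c=5⇒gr=5  r=0⇒th=0,odd=0
L=5*4+0=20  i=0=0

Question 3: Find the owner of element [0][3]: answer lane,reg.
c:3=>grp=3  r:0=>tig=0,lo=0
L=3*4+0=12  i=0=0

12,0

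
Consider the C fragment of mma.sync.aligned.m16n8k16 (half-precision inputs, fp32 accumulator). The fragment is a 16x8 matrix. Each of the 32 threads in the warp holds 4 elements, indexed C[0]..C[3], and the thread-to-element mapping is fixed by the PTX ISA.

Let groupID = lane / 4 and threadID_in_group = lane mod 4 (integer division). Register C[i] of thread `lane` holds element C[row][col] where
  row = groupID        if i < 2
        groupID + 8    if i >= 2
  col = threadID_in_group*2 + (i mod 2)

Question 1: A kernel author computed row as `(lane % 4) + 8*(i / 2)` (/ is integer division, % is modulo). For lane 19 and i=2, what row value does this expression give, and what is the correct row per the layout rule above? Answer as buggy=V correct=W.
`(lane % 4) + 8*(i / 2)`[19,2]->11
L=19->g=19>>2=4, t=19&3=3
[2]->row 4+8=12  col 3·2+0=6
row: 11 vs 12

buggy=11 correct=12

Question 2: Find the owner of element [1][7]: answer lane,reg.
r: 1->gid=1,r8=0  c: 7->tid=3,i&1=1
L=1*4+3=7  i=0*2+1=1

7,1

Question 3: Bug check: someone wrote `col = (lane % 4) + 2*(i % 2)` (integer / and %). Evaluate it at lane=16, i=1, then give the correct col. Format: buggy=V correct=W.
buggy=2 correct=1

`(lane % 4) + 2*(i % 2)`[16,1]→2
lane 16→16/4=4, 16 mod 4=0
i=1  r:4+0→4  c:2·0+1→1
col: 2 vs 1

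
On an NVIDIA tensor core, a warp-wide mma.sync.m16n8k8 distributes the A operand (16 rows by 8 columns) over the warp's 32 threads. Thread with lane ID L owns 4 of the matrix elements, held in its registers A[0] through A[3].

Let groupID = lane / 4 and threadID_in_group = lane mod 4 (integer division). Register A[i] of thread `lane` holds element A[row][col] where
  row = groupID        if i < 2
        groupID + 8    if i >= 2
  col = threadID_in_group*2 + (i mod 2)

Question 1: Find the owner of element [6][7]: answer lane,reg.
27,1

r:6=>grp=6,rB=0  c:7=>tig=3,lo=1
L=6*4+3=27  i=0*2+1=1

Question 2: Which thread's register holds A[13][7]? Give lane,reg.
r=13->g=5,rb=1  c=7->t=3,b0=1
L=5*4+3=23  i=1*2+1=3

23,3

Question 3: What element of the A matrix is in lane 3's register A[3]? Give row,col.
8,7

lane 3->3/4=0, 3 mod 4=3
i=3  r:0+8->8  c:2·3+1->7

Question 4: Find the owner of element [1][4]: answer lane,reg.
6,0

r: 1->gid=1,r8=0  c: 4->tid=2,i&1=0
L=1*4+2=6  i=0*2+0=0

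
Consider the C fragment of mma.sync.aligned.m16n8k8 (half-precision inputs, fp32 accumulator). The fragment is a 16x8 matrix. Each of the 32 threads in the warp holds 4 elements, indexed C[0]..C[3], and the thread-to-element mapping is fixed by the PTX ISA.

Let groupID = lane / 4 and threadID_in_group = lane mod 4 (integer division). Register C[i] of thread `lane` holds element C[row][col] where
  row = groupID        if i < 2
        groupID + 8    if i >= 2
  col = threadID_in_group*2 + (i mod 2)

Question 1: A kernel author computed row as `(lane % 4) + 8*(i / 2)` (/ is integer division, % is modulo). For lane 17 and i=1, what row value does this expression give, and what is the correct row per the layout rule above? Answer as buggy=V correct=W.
`(lane % 4) + 8*(i / 2)`[17,1]=>1
lane 17: grp=4 (17/4), tig=1 (17%4)
i=1: r=4+0=4, c=1*2+1=3
row: 1 vs 4

buggy=1 correct=4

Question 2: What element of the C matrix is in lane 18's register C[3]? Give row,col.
lane 18: G=4 (18/4), T=2 (18%4)
i=3: r=4+8=12, c=2*2+1=5

12,5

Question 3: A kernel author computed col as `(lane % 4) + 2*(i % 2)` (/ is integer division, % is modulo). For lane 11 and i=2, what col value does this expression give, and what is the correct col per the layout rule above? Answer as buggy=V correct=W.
buggy=3 correct=6

`(lane % 4) + 2*(i % 2)`[11,2]->3
lane 11: g=2 (11/4), t=3 (11%4)
i=2: r=2+8=10, c=3*2+0=6
col: 3 vs 6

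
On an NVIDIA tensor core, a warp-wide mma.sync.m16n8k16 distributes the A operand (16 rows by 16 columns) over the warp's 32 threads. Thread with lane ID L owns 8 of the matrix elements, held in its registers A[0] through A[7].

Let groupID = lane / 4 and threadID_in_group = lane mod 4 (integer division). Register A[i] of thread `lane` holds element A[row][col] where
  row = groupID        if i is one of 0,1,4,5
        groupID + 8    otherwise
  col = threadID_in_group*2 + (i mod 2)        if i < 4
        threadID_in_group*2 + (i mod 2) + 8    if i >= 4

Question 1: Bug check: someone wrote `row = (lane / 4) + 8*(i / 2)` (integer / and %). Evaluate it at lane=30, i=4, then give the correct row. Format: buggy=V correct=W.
buggy=23 correct=7

`(lane / 4) + 8*(i / 2)`[30,4]->23
lane 30: g=7 (30/4), t=2 (30%4)
i=4: r=7+0=7, c=2*2+0+8=12
row: 23 vs 7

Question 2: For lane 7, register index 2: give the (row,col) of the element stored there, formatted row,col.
7: G=1,T=3
[2] (1+8,3*2+0+0) = (9,6)

9,6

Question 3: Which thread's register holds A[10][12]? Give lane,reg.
r=10→G=2,rhi=1  c=12→chi=1,T=2,p=0
L=2*4+2=10  i=1*4+1*2+0=6

10,6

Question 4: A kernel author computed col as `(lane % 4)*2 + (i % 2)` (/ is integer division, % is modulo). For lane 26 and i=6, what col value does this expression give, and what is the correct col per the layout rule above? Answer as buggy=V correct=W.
`(lane % 4)*2 + (i % 2)`[26,6]→4
L=26→G=26>>2=6, T=26&3=2
[6]→row 6+8=14  col 2·2+0+8=12
col: 4 vs 12

buggy=4 correct=12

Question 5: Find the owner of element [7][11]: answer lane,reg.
r:7=>grp=7,rB=0  c:11=>cB=1,tig=1,lo=1
L=7*4+1=29  i=1*4+0*2+1=5

29,5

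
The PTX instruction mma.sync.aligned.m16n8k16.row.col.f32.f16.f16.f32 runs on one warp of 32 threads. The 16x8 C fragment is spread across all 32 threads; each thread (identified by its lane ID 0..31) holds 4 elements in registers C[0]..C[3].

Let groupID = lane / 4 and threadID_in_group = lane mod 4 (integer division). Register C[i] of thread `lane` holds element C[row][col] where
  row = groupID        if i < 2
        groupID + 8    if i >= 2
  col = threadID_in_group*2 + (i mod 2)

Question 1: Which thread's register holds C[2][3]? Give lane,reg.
9,1

r=2->g=2,rb=0  c=3->t=1,b0=1
L=2*4+1=9  i=0*2+1=1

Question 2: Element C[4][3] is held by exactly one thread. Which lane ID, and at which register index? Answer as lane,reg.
r=4->g=4,rb=0  c=3->t=1,b0=1
L=4*4+1=17  i=0*2+1=1

17,1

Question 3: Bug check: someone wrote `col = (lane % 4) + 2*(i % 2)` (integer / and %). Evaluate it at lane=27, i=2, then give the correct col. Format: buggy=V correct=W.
`(lane % 4) + 2*(i % 2)`[27,2]->3
lane 27: g=6 (27/4), t=3 (27%4)
i=2: r=6+8=14, c=3*2+0=6
col: 3 vs 6

buggy=3 correct=6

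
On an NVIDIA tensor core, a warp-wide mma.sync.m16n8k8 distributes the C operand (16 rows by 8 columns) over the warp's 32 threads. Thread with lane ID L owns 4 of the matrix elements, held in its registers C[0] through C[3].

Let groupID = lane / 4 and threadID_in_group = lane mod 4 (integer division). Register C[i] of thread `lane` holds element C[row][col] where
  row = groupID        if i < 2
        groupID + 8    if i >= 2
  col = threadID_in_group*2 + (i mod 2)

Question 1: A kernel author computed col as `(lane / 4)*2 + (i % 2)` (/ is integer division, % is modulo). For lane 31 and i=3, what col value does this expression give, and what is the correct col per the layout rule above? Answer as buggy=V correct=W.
`(lane / 4)*2 + (i % 2)`[31,3]->15
31: g=7,t=3
[3] (7+8,3*2+1) = (15,7)
col: 15 vs 7

buggy=15 correct=7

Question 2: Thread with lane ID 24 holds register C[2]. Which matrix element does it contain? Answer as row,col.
14,0

lane 24->24/4=6, 24 mod 4=0
i=2  r:6+8->14  c:2·0+0->0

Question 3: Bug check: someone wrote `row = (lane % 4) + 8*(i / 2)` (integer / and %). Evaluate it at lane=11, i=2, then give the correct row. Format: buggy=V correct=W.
`(lane % 4) + 8*(i / 2)`[11,2]⇒11
lane 11: gr=2 (11/4), th=3 (11%4)
i=2: r=2+8=10, c=3*2+0=6
row: 11 vs 10

buggy=11 correct=10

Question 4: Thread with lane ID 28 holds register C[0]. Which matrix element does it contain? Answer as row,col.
lane 28: G=7 (28/4), T=0 (28%4)
i=0: r=7+0=7, c=0*2+0=0

7,0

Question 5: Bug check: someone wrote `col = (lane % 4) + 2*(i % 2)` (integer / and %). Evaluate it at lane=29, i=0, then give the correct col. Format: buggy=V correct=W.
buggy=1 correct=2

`(lane % 4) + 2*(i % 2)`[29,0]⇒1
lane 29: gr=7 (29/4), th=1 (29%4)
i=0: r=7+0=7, c=1*2+0=2
col: 1 vs 2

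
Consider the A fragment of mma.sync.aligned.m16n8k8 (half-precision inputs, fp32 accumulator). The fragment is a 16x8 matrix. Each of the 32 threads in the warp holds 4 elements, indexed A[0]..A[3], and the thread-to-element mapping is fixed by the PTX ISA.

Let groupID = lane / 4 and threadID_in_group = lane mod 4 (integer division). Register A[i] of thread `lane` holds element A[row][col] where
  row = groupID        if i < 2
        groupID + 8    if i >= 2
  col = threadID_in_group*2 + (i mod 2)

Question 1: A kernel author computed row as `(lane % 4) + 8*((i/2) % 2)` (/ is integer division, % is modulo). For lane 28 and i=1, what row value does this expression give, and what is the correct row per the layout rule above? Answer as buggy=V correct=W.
`(lane % 4) + 8*((i/2) % 2)`[28,1]->0
lane 28->28/4=7, 28 mod 4=0
i=1  r:7+0->7  c:2·0+1->1
row: 0 vs 7

buggy=0 correct=7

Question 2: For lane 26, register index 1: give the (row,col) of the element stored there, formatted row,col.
6,5

L=26→G=26>>2=6, T=26&3=2
[1]→row 6+0=6  col 2·2+1=5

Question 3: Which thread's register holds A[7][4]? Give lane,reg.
r: 7->gid=7,r8=0  c: 4->tid=2,i&1=0
L=7*4+2=30  i=0*2+0=0

30,0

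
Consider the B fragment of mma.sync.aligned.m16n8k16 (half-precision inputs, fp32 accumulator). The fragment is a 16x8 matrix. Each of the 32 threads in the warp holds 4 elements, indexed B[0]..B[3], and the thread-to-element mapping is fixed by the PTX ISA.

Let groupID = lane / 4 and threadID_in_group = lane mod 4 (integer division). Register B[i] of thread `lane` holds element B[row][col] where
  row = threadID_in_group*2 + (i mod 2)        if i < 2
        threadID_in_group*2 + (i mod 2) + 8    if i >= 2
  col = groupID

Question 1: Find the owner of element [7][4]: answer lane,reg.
19,1

c=4⇒gr=4  r=7⇒Rb=0,th=3,odd=1
L=4*4+3=19  i=0*2+1=1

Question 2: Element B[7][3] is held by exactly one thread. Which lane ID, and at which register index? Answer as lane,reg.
15,1

c:3=>grp=3  r:7=>rB=0,tig=3,lo=1
L=3*4+3=15  i=0*2+1=1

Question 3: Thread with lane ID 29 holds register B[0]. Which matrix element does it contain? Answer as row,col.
2,7

lane 29=>29/4=7, 29 mod 4=1
i=0  r:2·1+0+0=>2  c:7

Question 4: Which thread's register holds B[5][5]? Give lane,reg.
22,1

c=5⇒gr=5  r=5⇒Rb=0,th=2,odd=1
L=5*4+2=22  i=0*2+1=1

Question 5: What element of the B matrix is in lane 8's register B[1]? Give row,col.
lane 8: gr=2 (8/4), th=0 (8%4)
i=1: r=0*2+1+0=1, c=gr=2

1,2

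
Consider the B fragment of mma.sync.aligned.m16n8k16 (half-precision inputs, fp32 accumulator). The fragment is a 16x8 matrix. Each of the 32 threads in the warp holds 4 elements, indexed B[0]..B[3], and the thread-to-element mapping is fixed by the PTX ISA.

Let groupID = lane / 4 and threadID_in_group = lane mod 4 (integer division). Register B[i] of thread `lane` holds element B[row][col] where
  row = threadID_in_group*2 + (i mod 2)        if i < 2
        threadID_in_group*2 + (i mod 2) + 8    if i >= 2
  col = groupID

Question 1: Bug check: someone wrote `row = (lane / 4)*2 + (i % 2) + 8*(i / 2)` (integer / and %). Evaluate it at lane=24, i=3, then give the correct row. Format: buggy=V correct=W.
`(lane / 4)*2 + (i % 2) + 8*(i / 2)`[24,3]=>21
lane 24=>24/4=6, 24 mod 4=0
i=3  r:2·0+1+8=>9  c:6
row: 21 vs 9

buggy=21 correct=9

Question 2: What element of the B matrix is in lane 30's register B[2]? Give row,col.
lane 30->30/4=7, 30 mod 4=2
i=2  r:2·2+0+8->12  c:7

12,7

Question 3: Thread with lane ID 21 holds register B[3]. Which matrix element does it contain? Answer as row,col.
11,5

lane 21⇒21/4=5, 21 mod 4=1
i=3  r:2·1+1+8⇒11  c:5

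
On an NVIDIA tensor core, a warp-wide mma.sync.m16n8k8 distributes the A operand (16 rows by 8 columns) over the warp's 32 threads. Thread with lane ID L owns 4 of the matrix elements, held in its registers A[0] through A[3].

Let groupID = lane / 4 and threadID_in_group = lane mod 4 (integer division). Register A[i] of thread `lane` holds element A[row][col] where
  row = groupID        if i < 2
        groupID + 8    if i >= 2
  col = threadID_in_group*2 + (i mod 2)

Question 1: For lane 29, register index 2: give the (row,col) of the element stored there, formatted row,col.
15,2

29: G=7,T=1
[2] (7+8,1*2+0) = (15,2)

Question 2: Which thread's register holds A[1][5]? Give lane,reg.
6,1

r:1=>grp=1,rB=0  c:5=>tig=2,lo=1
L=1*4+2=6  i=0*2+1=1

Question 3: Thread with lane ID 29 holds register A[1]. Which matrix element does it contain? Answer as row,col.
7,3

29: G=7,T=1
[1] (7+0,1*2+1) = (7,3)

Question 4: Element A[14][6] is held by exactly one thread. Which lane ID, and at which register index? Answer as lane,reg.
27,2

r: 14->gid=6,r8=1  c: 6->tid=3,i&1=0
L=6*4+3=27  i=1*2+0=2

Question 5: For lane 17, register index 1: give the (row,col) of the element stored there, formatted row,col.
4,3

17: gr=4,th=1
[1] (4+0,1*2+1) = (4,3)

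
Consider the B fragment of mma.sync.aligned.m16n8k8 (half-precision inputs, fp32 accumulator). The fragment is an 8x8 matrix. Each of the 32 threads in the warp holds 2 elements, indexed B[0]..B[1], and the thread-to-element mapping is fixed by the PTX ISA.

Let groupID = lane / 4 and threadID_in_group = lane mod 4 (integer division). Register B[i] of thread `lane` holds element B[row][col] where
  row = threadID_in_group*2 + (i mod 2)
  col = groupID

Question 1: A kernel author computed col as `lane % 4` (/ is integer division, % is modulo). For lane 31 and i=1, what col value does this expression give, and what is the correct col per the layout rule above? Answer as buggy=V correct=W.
`lane % 4`[31,1]->3
lane 31: g=7 (31/4), t=3 (31%4)
i=1: r=3*2+1=7, c=g=7
col: 3 vs 7

buggy=3 correct=7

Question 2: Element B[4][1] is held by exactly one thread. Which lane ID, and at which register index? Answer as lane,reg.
6,0

c=1→G=1  r=4→T=2,p=0
L=1*4+2=6  i=0=0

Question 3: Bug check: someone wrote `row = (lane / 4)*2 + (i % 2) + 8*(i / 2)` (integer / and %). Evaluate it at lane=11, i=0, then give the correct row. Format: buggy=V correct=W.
buggy=4 correct=6

`(lane / 4)*2 + (i % 2) + 8*(i / 2)`[11,0]=>4
lane 11=>11/4=2, 11 mod 4=3
i=0  r:2·3+0=>6  c:2
row: 4 vs 6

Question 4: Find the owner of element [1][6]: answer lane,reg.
c: 6->gid=6  r: 1->tid=0,i&1=1
L=6*4+0=24  i=1=1

24,1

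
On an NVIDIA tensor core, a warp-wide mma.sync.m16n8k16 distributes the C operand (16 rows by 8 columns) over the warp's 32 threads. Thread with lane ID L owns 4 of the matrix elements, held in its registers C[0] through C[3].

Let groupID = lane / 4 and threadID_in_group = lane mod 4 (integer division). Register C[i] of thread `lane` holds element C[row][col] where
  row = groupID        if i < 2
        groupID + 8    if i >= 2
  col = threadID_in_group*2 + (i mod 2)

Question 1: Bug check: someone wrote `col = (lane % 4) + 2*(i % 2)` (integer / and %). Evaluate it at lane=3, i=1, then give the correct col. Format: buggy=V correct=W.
`(lane % 4) + 2*(i % 2)`[3,1]⇒5
3: gr=0,th=3
[1] (0+0,3*2+1) = (0,7)
col: 5 vs 7

buggy=5 correct=7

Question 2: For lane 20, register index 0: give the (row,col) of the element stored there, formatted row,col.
L=20->g=20>>2=5, t=20&3=0
[0]->row 5+0=5  col 0·2+0=0

5,0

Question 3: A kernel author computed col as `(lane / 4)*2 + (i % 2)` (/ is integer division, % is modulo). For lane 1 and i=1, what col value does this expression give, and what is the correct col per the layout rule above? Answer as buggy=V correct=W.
buggy=1 correct=3

`(lane / 4)*2 + (i % 2)`[1,1]=>1
1: grp=0,tig=1
[1] (0+0,1*2+1) = (0,3)
col: 1 vs 3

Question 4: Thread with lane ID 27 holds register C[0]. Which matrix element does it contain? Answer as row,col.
27: g=6,t=3
[0] (6+0,3*2+0) = (6,6)

6,6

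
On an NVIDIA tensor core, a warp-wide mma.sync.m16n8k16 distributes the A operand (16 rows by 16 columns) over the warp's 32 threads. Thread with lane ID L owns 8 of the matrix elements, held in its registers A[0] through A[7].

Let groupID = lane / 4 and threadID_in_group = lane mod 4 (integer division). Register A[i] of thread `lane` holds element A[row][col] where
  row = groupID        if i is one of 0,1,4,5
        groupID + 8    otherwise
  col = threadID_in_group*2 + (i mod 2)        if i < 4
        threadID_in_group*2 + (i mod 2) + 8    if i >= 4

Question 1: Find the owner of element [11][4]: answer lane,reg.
r=11→G=3,rhi=1  c=4→chi=0,T=2,p=0
L=3*4+2=14  i=0*4+1*2+0=2

14,2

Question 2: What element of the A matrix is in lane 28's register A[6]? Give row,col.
lane 28: gr=7 (28/4), th=0 (28%4)
i=6: r=7+8=15, c=0*2+0+8=8

15,8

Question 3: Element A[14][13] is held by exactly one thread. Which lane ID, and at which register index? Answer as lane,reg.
26,7

r=14->g=6,rb=1  c=13->cb=1,t=2,b0=1
L=6*4+2=26  i=1*4+1*2+1=7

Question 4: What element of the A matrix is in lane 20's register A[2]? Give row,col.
13,0

L=20->g=20>>2=5, t=20&3=0
[2]->row 5+8=13  col 0·2+0+0=0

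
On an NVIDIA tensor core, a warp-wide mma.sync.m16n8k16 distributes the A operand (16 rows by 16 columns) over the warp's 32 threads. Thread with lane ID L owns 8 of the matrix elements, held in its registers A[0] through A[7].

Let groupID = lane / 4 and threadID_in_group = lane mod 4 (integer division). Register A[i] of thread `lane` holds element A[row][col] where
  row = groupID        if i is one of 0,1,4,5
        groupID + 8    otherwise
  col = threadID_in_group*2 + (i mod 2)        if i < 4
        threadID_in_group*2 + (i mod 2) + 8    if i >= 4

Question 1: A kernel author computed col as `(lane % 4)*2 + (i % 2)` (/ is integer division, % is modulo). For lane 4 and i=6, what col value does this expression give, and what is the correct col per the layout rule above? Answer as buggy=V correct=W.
`(lane % 4)*2 + (i % 2)`[4,6]=>0
lane 4=>4/4=1, 4 mod 4=0
i=6  r:1+8=>9  c:2·0+0+8=>8
col: 0 vs 8

buggy=0 correct=8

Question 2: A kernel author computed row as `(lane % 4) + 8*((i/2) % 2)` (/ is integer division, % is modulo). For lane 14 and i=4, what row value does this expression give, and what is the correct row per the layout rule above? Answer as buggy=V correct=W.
buggy=2 correct=3

`(lane % 4) + 8*((i/2) % 2)`[14,4]→2
L=14→G=14>>2=3, T=14&3=2
[4]→row 3+0=3  col 2·2+0+8=12
row: 2 vs 3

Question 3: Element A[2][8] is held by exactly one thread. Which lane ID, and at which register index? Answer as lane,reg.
8,4

r=2⇒gr=2,Rb=0  c=8⇒Cb=1,th=0,odd=0
L=2*4+0=8  i=1*4+0*2+0=4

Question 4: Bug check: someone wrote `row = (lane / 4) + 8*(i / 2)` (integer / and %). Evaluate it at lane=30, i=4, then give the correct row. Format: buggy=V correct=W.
buggy=23 correct=7

`(lane / 4) + 8*(i / 2)`[30,4]=>23
lane 30: grp=7 (30/4), tig=2 (30%4)
i=4: r=7+0=7, c=2*2+0+8=12
row: 23 vs 7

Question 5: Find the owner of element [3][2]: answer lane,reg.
13,0

r=3→G=3,rhi=0  c=2→chi=0,T=1,p=0
L=3*4+1=13  i=0*4+0*2+0=0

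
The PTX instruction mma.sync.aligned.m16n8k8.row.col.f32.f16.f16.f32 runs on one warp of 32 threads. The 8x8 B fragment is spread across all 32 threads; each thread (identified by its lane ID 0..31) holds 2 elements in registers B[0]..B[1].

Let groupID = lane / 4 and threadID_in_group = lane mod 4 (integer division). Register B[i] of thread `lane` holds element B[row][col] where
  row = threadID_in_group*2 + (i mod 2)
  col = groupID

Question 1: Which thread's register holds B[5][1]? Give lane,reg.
c: 1->gid=1  r: 5->tid=2,i&1=1
L=1*4+2=6  i=1=1

6,1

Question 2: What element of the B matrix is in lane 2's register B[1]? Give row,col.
2: gid=0,tid=2
[1] (2*2+1,0) = (5,0)

5,0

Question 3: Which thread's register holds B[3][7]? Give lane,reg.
c=7⇒gr=7  r=3⇒th=1,odd=1
L=7*4+1=29  i=1=1

29,1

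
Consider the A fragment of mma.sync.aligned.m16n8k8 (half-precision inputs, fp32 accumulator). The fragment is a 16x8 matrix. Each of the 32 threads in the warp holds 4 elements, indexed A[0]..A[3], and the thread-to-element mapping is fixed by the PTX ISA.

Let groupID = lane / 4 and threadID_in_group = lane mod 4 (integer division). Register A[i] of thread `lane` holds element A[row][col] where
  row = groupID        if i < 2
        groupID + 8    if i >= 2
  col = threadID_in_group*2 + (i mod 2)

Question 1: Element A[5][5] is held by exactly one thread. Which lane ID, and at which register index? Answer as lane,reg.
22,1

r:5=>grp=5,rB=0  c:5=>tig=2,lo=1
L=5*4+2=22  i=0*2+1=1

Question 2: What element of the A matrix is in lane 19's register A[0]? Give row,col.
lane 19→19/4=4, 19 mod 4=3
i=0  r:4+0→4  c:2·3+0→6

4,6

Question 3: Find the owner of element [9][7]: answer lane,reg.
7,3

r: 9->gid=1,r8=1  c: 7->tid=3,i&1=1
L=1*4+3=7  i=1*2+1=3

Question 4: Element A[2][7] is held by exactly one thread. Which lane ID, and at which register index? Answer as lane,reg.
11,1

r=2→G=2,rhi=0  c=7→T=3,p=1
L=2*4+3=11  i=0*2+1=1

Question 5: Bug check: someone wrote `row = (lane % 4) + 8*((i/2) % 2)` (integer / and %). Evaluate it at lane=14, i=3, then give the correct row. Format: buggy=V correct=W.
`(lane % 4) + 8*((i/2) % 2)`[14,3]=>10
lane 14=>14/4=3, 14 mod 4=2
i=3  r:3+8=>11  c:2·2+1=>5
row: 10 vs 11

buggy=10 correct=11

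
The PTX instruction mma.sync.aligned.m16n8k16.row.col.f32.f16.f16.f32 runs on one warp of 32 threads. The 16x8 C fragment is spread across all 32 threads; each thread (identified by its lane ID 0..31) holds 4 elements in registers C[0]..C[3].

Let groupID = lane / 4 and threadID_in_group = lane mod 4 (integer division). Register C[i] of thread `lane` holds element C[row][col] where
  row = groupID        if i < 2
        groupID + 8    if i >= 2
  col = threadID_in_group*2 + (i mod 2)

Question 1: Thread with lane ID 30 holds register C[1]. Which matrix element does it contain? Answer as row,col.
7,5

lane 30: grp=7 (30/4), tig=2 (30%4)
i=1: r=7+0=7, c=2*2+1=5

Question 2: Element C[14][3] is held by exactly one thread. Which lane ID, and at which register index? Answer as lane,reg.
25,3

r=14⇒gr=6,Rb=1  c=3⇒th=1,odd=1
L=6*4+1=25  i=1*2+1=3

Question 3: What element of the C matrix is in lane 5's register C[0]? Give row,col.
lane 5: gid=1 (5/4), tid=1 (5%4)
i=0: r=1+0=1, c=1*2+0=2

1,2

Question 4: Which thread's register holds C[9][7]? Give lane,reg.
7,3

r=9->g=1,rb=1  c=7->t=3,b0=1
L=1*4+3=7  i=1*2+1=3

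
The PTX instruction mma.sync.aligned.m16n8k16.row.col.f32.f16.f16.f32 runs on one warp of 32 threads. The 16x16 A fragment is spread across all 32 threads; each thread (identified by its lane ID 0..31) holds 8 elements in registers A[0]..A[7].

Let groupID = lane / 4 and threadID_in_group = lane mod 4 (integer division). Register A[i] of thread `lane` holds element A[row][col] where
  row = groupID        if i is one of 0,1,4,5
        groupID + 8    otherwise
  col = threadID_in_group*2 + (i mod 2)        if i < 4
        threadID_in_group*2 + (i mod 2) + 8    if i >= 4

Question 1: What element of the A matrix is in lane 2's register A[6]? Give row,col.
8,12

2: gr=0,th=2
[6] (0+8,2*2+0+8) = (8,12)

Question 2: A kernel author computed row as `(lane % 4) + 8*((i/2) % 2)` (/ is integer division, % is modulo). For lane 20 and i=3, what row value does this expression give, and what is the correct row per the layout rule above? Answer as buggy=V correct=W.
`(lane % 4) + 8*((i/2) % 2)`[20,3]->8
20: g=5,t=0
[3] (5+8,0*2+1+0) = (13,1)
row: 8 vs 13

buggy=8 correct=13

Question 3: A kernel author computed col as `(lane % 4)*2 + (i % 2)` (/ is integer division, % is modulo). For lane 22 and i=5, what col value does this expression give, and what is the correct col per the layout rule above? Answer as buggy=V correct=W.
`(lane % 4)*2 + (i % 2)`[22,5]->5
lane 22: g=5 (22/4), t=2 (22%4)
i=5: r=5+0=5, c=2*2+1+8=13
col: 5 vs 13

buggy=5 correct=13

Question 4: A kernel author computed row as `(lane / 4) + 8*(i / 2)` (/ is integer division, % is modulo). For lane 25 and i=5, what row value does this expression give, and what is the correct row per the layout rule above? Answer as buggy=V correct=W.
buggy=22 correct=6

`(lane / 4) + 8*(i / 2)`[25,5]->22
lane 25: g=6 (25/4), t=1 (25%4)
i=5: r=6+0=6, c=1*2+1+8=11
row: 22 vs 6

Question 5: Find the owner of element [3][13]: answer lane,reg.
14,5

r=3→G=3,rhi=0  c=13→chi=1,T=2,p=1
L=3*4+2=14  i=1*4+0*2+1=5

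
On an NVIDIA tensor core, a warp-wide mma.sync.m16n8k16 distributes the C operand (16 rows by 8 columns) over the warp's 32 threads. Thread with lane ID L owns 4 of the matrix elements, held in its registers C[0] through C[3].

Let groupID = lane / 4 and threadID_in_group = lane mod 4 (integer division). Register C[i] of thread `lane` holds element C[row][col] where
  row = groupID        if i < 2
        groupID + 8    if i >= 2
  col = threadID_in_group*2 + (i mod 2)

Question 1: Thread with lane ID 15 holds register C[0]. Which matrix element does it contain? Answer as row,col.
3,6

lane 15: grp=3 (15/4), tig=3 (15%4)
i=0: r=3+0=3, c=3*2+0=6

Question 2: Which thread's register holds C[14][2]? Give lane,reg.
25,2

r=14⇒gr=6,Rb=1  c=2⇒th=1,odd=0
L=6*4+1=25  i=1*2+0=2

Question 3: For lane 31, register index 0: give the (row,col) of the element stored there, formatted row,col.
lane 31: grp=7 (31/4), tig=3 (31%4)
i=0: r=7+0=7, c=3*2+0=6

7,6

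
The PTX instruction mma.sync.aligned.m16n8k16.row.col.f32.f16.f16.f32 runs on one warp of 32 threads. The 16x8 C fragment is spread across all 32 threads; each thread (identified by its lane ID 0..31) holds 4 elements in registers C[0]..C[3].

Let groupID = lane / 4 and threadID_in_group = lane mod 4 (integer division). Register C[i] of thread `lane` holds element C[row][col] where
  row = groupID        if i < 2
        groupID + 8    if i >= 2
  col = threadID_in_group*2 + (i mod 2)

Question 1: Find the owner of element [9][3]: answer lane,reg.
5,3

r: 9->gid=1,r8=1  c: 3->tid=1,i&1=1
L=1*4+1=5  i=1*2+1=3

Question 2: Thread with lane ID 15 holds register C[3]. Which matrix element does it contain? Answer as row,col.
L=15->gid=15>>2=3, tid=15&3=3
[3]->row 3+8=11  col 3·2+1=7

11,7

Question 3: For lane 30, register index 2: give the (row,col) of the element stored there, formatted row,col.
30: g=7,t=2
[2] (7+8,2*2+0) = (15,4)

15,4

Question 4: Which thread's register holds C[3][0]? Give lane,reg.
12,0

r=3->g=3,rb=0  c=0->t=0,b0=0
L=3*4+0=12  i=0*2+0=0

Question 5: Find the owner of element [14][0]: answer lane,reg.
r=14→G=6,rhi=1  c=0→T=0,p=0
L=6*4+0=24  i=1*2+0=2

24,2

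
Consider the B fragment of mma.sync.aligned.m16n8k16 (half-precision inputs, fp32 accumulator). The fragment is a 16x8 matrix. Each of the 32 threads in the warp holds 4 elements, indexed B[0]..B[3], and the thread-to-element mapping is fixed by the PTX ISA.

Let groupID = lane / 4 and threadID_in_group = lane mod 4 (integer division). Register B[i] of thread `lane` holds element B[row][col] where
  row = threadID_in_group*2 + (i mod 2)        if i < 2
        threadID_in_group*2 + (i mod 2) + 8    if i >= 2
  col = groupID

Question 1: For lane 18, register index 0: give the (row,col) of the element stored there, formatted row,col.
4,4

lane 18: gid=4 (18/4), tid=2 (18%4)
i=0: r=2*2+0+0=4, c=gid=4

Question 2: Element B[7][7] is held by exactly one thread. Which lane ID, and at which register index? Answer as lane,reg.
c:7=>grp=7  r:7=>rB=0,tig=3,lo=1
L=7*4+3=31  i=0*2+1=1

31,1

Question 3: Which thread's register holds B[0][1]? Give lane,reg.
c=1→G=1  r=0→rhi=0,T=0,p=0
L=1*4+0=4  i=0*2+0=0

4,0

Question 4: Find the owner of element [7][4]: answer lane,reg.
c: 4->gid=4  r: 7->r8=0,tid=3,i&1=1
L=4*4+3=19  i=0*2+1=1

19,1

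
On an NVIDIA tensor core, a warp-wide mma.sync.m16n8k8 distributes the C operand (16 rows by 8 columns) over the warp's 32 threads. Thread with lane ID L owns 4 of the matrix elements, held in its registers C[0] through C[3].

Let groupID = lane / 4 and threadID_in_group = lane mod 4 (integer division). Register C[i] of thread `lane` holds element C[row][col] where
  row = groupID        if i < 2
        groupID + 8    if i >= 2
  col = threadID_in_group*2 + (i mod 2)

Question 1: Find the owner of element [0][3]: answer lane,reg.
1,1

r=0⇒gr=0,Rb=0  c=3⇒th=1,odd=1
L=0*4+1=1  i=0*2+1=1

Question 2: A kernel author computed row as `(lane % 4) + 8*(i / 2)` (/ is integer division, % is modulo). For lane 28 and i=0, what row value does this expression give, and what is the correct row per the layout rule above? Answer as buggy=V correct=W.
buggy=0 correct=7

`(lane % 4) + 8*(i / 2)`[28,0]=>0
lane 28: grp=7 (28/4), tig=0 (28%4)
i=0: r=7+0=7, c=0*2+0=0
row: 0 vs 7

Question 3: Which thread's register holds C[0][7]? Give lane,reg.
3,1

r: 0->gid=0,r8=0  c: 7->tid=3,i&1=1
L=0*4+3=3  i=0*2+1=1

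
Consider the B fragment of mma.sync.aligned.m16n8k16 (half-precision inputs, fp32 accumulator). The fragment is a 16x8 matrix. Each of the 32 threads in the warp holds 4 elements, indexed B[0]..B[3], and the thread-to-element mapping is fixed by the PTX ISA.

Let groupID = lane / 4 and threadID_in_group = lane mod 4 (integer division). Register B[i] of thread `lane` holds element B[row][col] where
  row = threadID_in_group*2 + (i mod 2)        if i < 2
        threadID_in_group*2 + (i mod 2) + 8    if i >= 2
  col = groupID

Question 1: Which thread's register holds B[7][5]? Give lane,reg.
c:5=>grp=5  r:7=>rB=0,tig=3,lo=1
L=5*4+3=23  i=0*2+1=1

23,1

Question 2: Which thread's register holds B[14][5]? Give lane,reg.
c:5=>grp=5  r:14=>rB=1,tig=3,lo=0
L=5*4+3=23  i=1*2+0=2

23,2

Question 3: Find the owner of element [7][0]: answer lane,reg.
3,1

c: 0->gid=0  r: 7->r8=0,tid=3,i&1=1
L=0*4+3=3  i=0*2+1=1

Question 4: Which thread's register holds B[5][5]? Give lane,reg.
22,1

c: 5->gid=5  r: 5->r8=0,tid=2,i&1=1
L=5*4+2=22  i=0*2+1=1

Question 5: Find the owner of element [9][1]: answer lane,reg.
4,3

c:1=>grp=1  r:9=>rB=1,tig=0,lo=1
L=1*4+0=4  i=1*2+1=3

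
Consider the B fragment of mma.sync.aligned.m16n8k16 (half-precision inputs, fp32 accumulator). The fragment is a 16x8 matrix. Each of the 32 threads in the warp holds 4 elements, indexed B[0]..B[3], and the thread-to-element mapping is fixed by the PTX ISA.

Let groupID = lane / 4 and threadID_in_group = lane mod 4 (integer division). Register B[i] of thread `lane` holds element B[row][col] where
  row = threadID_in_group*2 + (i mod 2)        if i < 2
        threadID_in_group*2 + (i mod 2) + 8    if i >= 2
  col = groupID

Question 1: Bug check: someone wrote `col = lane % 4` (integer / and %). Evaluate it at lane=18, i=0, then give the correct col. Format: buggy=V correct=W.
`lane % 4`[18,0]->2
18: g=4,t=2
[0] (2*2+0+0,4) = (4,4)
col: 2 vs 4

buggy=2 correct=4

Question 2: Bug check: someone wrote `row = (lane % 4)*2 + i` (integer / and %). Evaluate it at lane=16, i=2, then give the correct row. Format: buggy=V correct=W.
`(lane % 4)*2 + i`[16,2]->2
16: gid=4,tid=0
[2] (0*2+0+8,4) = (8,4)
row: 2 vs 8

buggy=2 correct=8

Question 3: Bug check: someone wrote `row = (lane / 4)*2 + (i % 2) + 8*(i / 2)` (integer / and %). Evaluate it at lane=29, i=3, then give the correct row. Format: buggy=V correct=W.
buggy=23 correct=11

`(lane / 4)*2 + (i % 2) + 8*(i / 2)`[29,3]→23
lane 29: G=7 (29/4), T=1 (29%4)
i=3: r=1*2+1+8=11, c=G=7
row: 23 vs 11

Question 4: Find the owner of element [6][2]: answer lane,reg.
c=2->g=2  r=6->rb=0,t=3,b0=0
L=2*4+3=11  i=0*2+0=0

11,0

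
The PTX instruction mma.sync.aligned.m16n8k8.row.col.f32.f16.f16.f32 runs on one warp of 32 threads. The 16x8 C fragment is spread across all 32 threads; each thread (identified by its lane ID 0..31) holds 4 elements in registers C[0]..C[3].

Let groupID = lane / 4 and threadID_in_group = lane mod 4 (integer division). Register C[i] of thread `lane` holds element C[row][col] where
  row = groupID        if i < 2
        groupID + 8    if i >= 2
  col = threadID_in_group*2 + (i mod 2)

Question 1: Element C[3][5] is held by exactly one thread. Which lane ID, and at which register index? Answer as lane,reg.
r=3→G=3,rhi=0  c=5→T=2,p=1
L=3*4+2=14  i=0*2+1=1

14,1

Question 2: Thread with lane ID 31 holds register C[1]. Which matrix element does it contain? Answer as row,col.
31: grp=7,tig=3
[1] (7+0,3*2+1) = (7,7)

7,7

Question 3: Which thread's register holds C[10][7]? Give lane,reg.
r=10⇒gr=2,Rb=1  c=7⇒th=3,odd=1
L=2*4+3=11  i=1*2+1=3

11,3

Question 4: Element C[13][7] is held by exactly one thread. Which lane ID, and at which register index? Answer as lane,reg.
r:13=>grp=5,rB=1  c:7=>tig=3,lo=1
L=5*4+3=23  i=1*2+1=3

23,3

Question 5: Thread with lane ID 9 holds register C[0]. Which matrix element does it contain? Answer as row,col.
2,2

lane 9: grp=2 (9/4), tig=1 (9%4)
i=0: r=2+0=2, c=1*2+0=2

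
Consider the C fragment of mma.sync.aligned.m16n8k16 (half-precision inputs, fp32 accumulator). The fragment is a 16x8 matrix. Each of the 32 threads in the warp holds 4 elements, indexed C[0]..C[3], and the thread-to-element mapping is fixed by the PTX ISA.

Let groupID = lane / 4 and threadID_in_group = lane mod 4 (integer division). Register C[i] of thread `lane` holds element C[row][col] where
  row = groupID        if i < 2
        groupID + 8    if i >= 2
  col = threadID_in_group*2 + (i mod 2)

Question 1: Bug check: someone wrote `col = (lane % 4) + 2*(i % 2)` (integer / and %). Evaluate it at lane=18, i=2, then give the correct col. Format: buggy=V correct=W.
buggy=2 correct=4

`(lane % 4) + 2*(i % 2)`[18,2]⇒2
lane 18⇒18/4=4, 18 mod 4=2
i=2  r:4+8⇒12  c:2·2+0⇒4
col: 2 vs 4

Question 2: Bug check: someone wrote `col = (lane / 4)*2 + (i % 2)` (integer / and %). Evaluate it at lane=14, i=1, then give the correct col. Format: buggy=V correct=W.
`(lane / 4)*2 + (i % 2)`[14,1]=>7
14: grp=3,tig=2
[1] (3+0,2*2+1) = (3,5)
col: 7 vs 5

buggy=7 correct=5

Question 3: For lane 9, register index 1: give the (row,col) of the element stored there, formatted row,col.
2,3

lane 9⇒9/4=2, 9 mod 4=1
i=1  r:2+0⇒2  c:2·1+1⇒3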